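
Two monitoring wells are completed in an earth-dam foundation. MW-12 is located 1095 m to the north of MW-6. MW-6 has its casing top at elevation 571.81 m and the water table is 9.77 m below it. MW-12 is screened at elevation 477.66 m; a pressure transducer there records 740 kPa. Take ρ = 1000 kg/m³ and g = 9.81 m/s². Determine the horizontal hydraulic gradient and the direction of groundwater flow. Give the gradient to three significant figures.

i ≈ 0.00817; groundwater flows toward the north

Total head at MW-6: h = 571.81 − 9.77 = 562.04 m.
Pressure head at MW-12: ψ = P/(ρg) = 740×1000 / (1000 × 9.81) = 75.43 m.
Total head at MW-12: h = z + ψ = 477.66 + 75.43 = 553.09 m.
Head difference: h(MW-6) − h(MW-12) = 562.04 − 553.09 = 8.95 m.
Hydraulic gradient: i = |Δh| / L = 8.95 / 1095 = 0.00817.
Flow is from higher to lower head: from MW-6 toward MW-12, i.e. toward the north.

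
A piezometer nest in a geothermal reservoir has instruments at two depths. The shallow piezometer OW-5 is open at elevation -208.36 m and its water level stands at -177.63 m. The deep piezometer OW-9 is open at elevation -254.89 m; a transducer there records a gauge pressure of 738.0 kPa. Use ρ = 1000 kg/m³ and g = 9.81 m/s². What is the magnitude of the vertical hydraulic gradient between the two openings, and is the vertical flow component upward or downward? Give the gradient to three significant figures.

Total head at OW-5: h = -177.63 m (water level in the standpipe).
Pressure head at OW-9: ψ = P/(ρg) = 738.0×1000 / (1000 × 9.81) = 75.23 m.
Total head at OW-9: h = z + ψ = -254.89 + 75.23 = -179.66 m.
Δh = h(OW-5) − h(OW-9) = -177.63 − (-179.66) = 2.03 m.
Vertical separation Δz = -208.36 − (-254.89) = 46.53 m.
|i_v| = |Δh| / Δz = 2.03 / 46.53 = 0.0436.
Head is higher in the shallow piezometer, so vertical flow is downward (recharge condition).

|i_v| ≈ 0.0436; vertical flow is downward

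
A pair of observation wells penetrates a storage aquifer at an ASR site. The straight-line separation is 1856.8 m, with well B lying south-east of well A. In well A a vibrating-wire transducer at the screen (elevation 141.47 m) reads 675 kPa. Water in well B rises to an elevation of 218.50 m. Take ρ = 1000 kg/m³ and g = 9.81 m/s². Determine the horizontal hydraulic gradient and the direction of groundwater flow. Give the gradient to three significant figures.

i ≈ 0.00443; groundwater flows toward the north-west

Pressure head at well A: ψ = P/(ρg) = 675×1000 / (1000 × 9.81) = 68.81 m.
Total head at well A: h = z + ψ = 141.47 + 68.81 = 210.28 m.
Total head at well B: h = 218.50 m (water level in the piezometer is the total head).
Head difference: h(well A) − h(well B) = 210.28 − 218.50 = -8.22 m.
Hydraulic gradient: i = |Δh| / L = 8.22 / 1856.8 = 0.00443.
Flow is from higher to lower head: from well B toward well A, i.e. toward the north-west.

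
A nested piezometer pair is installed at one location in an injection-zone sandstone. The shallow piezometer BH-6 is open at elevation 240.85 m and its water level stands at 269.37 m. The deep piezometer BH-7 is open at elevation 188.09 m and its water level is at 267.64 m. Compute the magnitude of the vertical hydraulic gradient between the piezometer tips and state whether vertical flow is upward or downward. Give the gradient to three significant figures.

Total head at BH-6: h = 269.37 m (water level in the standpipe).
Total head at BH-7: h = 267.64 m.
Δh = h(BH-6) − h(BH-7) = 269.37 − 267.64 = 1.73 m.
Vertical separation Δz = 240.85 − 188.09 = 52.76 m.
|i_v| = |Δh| / Δz = 1.73 / 52.76 = 0.0328.
Head is higher in the shallow piezometer, so vertical flow is downward (recharge condition).

|i_v| ≈ 0.0328; vertical flow is downward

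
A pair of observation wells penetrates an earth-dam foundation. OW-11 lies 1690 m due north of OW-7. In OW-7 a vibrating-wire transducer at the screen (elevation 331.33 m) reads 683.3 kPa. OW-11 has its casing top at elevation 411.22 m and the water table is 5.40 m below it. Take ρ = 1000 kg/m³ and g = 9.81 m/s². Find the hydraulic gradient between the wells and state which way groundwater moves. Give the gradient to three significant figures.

Pressure head at OW-7: ψ = P/(ρg) = 683.3×1000 / (1000 × 9.81) = 69.65 m.
Total head at OW-7: h = z + ψ = 331.33 + 69.65 = 400.98 m.
Total head at OW-11: h = 411.22 − 5.40 = 405.82 m.
Head difference: h(OW-7) − h(OW-11) = 400.98 − 405.82 = -4.84 m.
Hydraulic gradient: i = |Δh| / L = 4.84 / 1690 = 0.00286.
Flow is from higher to lower head: from OW-11 toward OW-7, i.e. toward the south.

i ≈ 0.00286; groundwater flows toward the south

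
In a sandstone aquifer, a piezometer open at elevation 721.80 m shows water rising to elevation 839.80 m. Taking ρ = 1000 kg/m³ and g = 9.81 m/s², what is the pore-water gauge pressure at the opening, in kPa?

Pressure head ψ = h − z = 839.80 − 721.80 = 118.00 m.
P = ρgψ = 1000 × 9.81 × 118.00 = 1157580 Pa ≈ 1160 kPa.

P ≈ 1160 kPa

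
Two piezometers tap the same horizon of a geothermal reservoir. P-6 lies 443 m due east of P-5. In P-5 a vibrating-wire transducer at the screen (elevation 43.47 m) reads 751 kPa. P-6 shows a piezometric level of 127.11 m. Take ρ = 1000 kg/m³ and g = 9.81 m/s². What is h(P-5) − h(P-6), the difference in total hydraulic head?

Δh ≈ -7.09 m

Pressure head at P-5: ψ = P/(ρg) = 751×1000 / (1000 × 9.81) = 76.55 m.
Total head at P-5: h = z + ψ = 43.47 + 76.55 = 120.02 m.
Total head at P-6: h = 127.11 m (water level in the piezometer is the total head).
Head difference: h(P-5) − h(P-6) = 120.02 − 127.11 = -7.09 m.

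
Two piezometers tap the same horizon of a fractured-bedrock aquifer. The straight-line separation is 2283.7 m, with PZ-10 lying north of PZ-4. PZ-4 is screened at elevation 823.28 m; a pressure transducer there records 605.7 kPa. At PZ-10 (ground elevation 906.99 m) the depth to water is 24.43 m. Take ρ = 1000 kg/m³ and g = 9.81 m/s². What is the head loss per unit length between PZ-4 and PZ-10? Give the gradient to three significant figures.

Pressure head at PZ-4: ψ = P/(ρg) = 605.7×1000 / (1000 × 9.81) = 61.74 m.
Total head at PZ-4: h = z + ψ = 823.28 + 61.74 = 885.02 m.
Total head at PZ-10: h = 906.99 − 24.43 = 882.56 m.
Head difference: h(PZ-4) − h(PZ-10) = 885.02 − 882.56 = 2.46 m.
Hydraulic gradient: i = |Δh| / L = 2.46 / 2283.7 = 0.00108.

i ≈ 0.00108 m/m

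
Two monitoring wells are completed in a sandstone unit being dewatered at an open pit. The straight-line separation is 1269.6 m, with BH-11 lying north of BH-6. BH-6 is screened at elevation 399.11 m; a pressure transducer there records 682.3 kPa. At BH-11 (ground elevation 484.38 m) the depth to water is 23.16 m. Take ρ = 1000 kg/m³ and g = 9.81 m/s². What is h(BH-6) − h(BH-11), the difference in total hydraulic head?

Pressure head at BH-6: ψ = P/(ρg) = 682.3×1000 / (1000 × 9.81) = 69.55 m.
Total head at BH-6: h = z + ψ = 399.11 + 69.55 = 468.66 m.
Total head at BH-11: h = 484.38 − 23.16 = 461.22 m.
Head difference: h(BH-6) − h(BH-11) = 468.66 − 461.22 = 7.44 m.

Δh ≈ 7.44 m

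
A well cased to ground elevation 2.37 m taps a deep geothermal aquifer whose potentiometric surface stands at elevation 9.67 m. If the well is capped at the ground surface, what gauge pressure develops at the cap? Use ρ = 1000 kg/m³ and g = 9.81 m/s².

Head above the cap: Δh = 9.67 − 2.37 = 7.30 m.
P = ρgΔh = 1000 × 9.81 × 7.30 = 71613 Pa ≈ 71.6 kPa.

P ≈ 71.6 kPa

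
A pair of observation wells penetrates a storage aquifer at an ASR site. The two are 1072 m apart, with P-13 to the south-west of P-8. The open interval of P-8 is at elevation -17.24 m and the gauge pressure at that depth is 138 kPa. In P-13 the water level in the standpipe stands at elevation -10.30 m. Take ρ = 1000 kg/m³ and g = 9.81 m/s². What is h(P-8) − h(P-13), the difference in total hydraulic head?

Pressure head at P-8: ψ = P/(ρg) = 138×1000 / (1000 × 9.81) = 14.07 m.
Total head at P-8: h = z + ψ = -17.24 + 14.07 = -3.17 m.
Total head at P-13: h = -10.30 m (water level in the piezometer is the total head).
Head difference: h(P-8) − h(P-13) = -3.17 − (-10.30) = 7.13 m.

Δh ≈ 7.13 m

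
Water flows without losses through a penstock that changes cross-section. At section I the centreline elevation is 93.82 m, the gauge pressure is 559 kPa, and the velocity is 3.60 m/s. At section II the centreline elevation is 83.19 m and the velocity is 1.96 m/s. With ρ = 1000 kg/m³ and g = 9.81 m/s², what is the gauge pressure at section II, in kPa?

Pressure head at I: ψ₁ = P₁/(ρg) = 559×1000 / (1000 × 9.81) = 56.98 m.
Velocity heads: v₁²/2g = 3.60²/19.62 = 0.661 m; v₂²/2g = 1.96²/19.62 = 0.196 m.
Total head H = z₁ + ψ₁ + v₁²/2g = 93.82 + 56.98 + 0.661 = 151.46 m.
ψ₂ = H − z₂ − v₂²/2g = 151.46 − 83.19 − 0.196 = 68.07 m.
P₂ = ρgψ₂ = 1000 × 9.81 × 68.07 ≈ 668 kPa.

P₂ ≈ 668 kPa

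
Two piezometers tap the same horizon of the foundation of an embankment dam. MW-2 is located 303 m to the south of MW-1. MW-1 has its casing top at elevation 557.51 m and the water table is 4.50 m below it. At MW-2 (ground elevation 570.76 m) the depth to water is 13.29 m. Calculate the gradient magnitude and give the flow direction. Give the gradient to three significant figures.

Total head at MW-1: h = 557.51 − 4.50 = 553.01 m.
Total head at MW-2: h = 570.76 − 13.29 = 557.47 m.
Head difference: h(MW-1) − h(MW-2) = 553.01 − 557.47 = -4.46 m.
Hydraulic gradient: i = |Δh| / L = 4.46 / 303 = 0.0147.
Flow is from higher to lower head: from MW-2 toward MW-1, i.e. toward the north.

i ≈ 0.0147; groundwater flows toward the north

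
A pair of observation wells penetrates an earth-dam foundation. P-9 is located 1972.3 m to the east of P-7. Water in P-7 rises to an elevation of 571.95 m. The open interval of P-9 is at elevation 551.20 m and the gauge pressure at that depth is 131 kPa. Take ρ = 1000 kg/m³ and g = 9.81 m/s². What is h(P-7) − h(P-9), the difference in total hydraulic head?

Δh ≈ 7.40 m

Total head at P-7: h = 571.95 m (water level in the piezometer is the total head).
Pressure head at P-9: ψ = P/(ρg) = 131×1000 / (1000 × 9.81) = 13.35 m.
Total head at P-9: h = z + ψ = 551.20 + 13.35 = 564.55 m.
Head difference: h(P-7) − h(P-9) = 571.95 − 564.55 = 7.40 m.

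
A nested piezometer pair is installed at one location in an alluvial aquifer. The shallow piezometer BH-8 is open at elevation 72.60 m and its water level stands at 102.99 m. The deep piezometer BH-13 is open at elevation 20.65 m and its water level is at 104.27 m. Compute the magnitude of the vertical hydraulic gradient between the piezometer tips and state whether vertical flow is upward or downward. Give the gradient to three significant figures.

Total head at BH-8: h = 102.99 m (water level in the standpipe).
Total head at BH-13: h = 104.27 m.
Δh = h(BH-8) − h(BH-13) = 102.99 − 104.27 = -1.28 m.
Vertical separation Δz = 72.60 − 20.65 = 51.95 m.
|i_v| = |Δh| / Δz = 1.28 / 51.95 = 0.0246.
Head is higher in the deep piezometer, so vertical flow is upward (discharge condition).

|i_v| ≈ 0.0246; vertical flow is upward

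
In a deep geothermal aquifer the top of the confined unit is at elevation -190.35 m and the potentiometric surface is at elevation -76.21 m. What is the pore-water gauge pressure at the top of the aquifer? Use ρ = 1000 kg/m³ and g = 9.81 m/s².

P ≈ 1120 kPa

Pressure head at the aquifer top: ψ = h − z = -76.21 − (-190.35) = 114.14 m.
P = ρgψ = 1000 × 9.81 × 114.14 = 1119713 Pa ≈ 1120 kPa.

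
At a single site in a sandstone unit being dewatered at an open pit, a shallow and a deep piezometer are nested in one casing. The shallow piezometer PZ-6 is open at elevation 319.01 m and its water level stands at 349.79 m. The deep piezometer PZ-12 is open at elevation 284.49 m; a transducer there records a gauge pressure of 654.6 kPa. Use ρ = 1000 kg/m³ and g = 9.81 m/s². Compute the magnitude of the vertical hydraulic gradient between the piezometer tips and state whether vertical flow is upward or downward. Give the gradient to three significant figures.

Total head at PZ-6: h = 349.79 m (water level in the standpipe).
Pressure head at PZ-12: ψ = P/(ρg) = 654.6×1000 / (1000 × 9.81) = 66.73 m.
Total head at PZ-12: h = z + ψ = 284.49 + 66.73 = 351.22 m.
Δh = h(PZ-6) − h(PZ-12) = 349.79 − 351.22 = -1.43 m.
Vertical separation Δz = 319.01 − 284.49 = 34.52 m.
|i_v| = |Δh| / Δz = 1.43 / 34.52 = 0.0414.
Head is higher in the deep piezometer, so vertical flow is upward (discharge condition).

|i_v| ≈ 0.0414; vertical flow is upward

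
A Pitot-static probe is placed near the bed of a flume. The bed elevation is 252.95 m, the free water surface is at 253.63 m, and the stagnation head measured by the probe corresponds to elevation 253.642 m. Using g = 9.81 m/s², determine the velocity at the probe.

Near the bed, under hydrostatic conditions, the piezometric head (z + ψ) equals the free-surface elevation, 253.63 m.
Velocity head = total − piezometric = 253.642 − 253.63 = 0.012 m.
v = √(2g·h_v) = √(2 × 9.81 × 0.012) = 0.485 m/s.

v ≈ 0.485 m/s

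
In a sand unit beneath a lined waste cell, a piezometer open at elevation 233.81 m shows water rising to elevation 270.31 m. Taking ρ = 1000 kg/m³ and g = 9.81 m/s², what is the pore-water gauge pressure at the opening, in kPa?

Pressure head ψ = h − z = 270.31 − 233.81 = 36.50 m.
P = ρgψ = 1000 × 9.81 × 36.50 = 358065 Pa ≈ 358 kPa.

P ≈ 358 kPa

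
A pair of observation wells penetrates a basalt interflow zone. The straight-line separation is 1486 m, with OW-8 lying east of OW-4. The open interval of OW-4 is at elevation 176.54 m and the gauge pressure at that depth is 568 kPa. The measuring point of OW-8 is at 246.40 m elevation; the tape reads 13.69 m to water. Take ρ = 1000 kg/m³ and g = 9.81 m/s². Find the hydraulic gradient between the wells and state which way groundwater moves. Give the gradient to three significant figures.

i ≈ 0.00116; groundwater flows toward the east

Pressure head at OW-4: ψ = P/(ρg) = 568×1000 / (1000 × 9.81) = 57.90 m.
Total head at OW-4: h = z + ψ = 176.54 + 57.90 = 234.44 m.
Total head at OW-8: h = 246.40 − 13.69 = 232.71 m.
Head difference: h(OW-4) − h(OW-8) = 234.44 − 232.71 = 1.73 m.
Hydraulic gradient: i = |Δh| / L = 1.73 / 1486 = 0.00116.
Flow is from higher to lower head: from OW-4 toward OW-8, i.e. toward the east.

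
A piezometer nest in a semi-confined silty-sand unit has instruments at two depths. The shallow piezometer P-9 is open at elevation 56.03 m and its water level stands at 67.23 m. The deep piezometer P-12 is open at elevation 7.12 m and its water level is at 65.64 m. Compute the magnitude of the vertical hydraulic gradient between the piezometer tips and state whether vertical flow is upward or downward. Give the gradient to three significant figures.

|i_v| ≈ 0.0325; vertical flow is downward

Total head at P-9: h = 67.23 m (water level in the standpipe).
Total head at P-12: h = 65.64 m.
Δh = h(P-9) − h(P-12) = 67.23 − 65.64 = 1.59 m.
Vertical separation Δz = 56.03 − 7.12 = 48.91 m.
|i_v| = |Δh| / Δz = 1.59 / 48.91 = 0.0325.
Head is higher in the shallow piezometer, so vertical flow is downward (recharge condition).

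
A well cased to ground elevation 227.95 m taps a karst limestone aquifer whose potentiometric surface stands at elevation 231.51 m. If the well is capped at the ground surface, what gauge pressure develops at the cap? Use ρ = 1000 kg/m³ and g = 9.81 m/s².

Head above the cap: Δh = 231.51 − 227.95 = 3.56 m.
P = ρgΔh = 1000 × 9.81 × 3.56 = 34924 Pa ≈ 34.9 kPa.

P ≈ 34.9 kPa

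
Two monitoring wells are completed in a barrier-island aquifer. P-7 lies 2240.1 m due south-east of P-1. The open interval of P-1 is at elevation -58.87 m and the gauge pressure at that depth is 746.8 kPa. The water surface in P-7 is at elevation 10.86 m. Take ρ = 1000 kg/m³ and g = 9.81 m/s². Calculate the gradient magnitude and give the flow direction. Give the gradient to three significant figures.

i ≈ 0.00286; groundwater flows toward the south-east

Pressure head at P-1: ψ = P/(ρg) = 746.8×1000 / (1000 × 9.81) = 76.13 m.
Total head at P-1: h = z + ψ = -58.87 + 76.13 = 17.26 m.
Total head at P-7: h = 10.86 m (water level in the piezometer is the total head).
Head difference: h(P-1) − h(P-7) = 17.26 − 10.86 = 6.40 m.
Hydraulic gradient: i = |Δh| / L = 6.40 / 2240.1 = 0.00286.
Flow is from higher to lower head: from P-1 toward P-7, i.e. toward the south-east.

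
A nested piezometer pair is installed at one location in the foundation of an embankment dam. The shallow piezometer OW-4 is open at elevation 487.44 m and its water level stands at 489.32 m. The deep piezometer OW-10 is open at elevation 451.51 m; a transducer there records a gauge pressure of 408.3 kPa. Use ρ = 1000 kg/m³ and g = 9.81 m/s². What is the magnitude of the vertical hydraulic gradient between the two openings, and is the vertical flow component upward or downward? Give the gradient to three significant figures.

|i_v| ≈ 0.106; vertical flow is upward

Total head at OW-4: h = 489.32 m (water level in the standpipe).
Pressure head at OW-10: ψ = P/(ρg) = 408.3×1000 / (1000 × 9.81) = 41.62 m.
Total head at OW-10: h = z + ψ = 451.51 + 41.62 = 493.13 m.
Δh = h(OW-4) − h(OW-10) = 489.32 − 493.13 = -3.81 m.
Vertical separation Δz = 487.44 − 451.51 = 35.93 m.
|i_v| = |Δh| / Δz = 3.81 / 35.93 = 0.106.
Head is higher in the deep piezometer, so vertical flow is upward (discharge condition).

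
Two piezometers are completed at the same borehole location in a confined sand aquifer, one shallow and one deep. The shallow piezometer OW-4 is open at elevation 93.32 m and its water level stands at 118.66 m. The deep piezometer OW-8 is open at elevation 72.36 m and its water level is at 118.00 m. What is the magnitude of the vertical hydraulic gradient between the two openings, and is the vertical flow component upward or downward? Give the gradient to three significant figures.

Total head at OW-4: h = 118.66 m (water level in the standpipe).
Total head at OW-8: h = 118.00 m.
Δh = h(OW-4) − h(OW-8) = 118.66 − 118.00 = 0.66 m.
Vertical separation Δz = 93.32 − 72.36 = 20.96 m.
|i_v| = |Δh| / Δz = 0.66 / 20.96 = 0.0315.
Head is higher in the shallow piezometer, so vertical flow is downward (recharge condition).

|i_v| ≈ 0.0315; vertical flow is downward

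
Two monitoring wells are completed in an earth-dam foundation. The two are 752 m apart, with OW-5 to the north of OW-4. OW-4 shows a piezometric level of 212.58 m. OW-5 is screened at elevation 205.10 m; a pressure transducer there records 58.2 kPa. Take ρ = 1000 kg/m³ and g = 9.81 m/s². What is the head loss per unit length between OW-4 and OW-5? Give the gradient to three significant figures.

i ≈ 0.00206 m/m

Total head at OW-4: h = 212.58 m (water level in the piezometer is the total head).
Pressure head at OW-5: ψ = P/(ρg) = 58.2×1000 / (1000 × 9.81) = 5.93 m.
Total head at OW-5: h = z + ψ = 205.10 + 5.93 = 211.03 m.
Head difference: h(OW-4) − h(OW-5) = 212.58 − 211.03 = 1.55 m.
Hydraulic gradient: i = |Δh| / L = 1.55 / 752 = 0.00206.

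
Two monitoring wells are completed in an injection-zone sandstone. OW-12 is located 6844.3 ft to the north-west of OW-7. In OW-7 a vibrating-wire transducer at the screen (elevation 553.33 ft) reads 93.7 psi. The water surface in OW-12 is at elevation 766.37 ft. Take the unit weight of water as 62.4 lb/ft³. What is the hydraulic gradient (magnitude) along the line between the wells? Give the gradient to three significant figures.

Pressure head at OW-7: ψ = 144·P/γ = 144 × 93.7 / 62.4 = 216.23 ft.
Total head at OW-7: h = z + ψ = 553.33 + 216.23 = 769.56 ft.
Total head at OW-12: h = 766.37 ft (water level in the piezometer is the total head).
Head difference: h(OW-7) − h(OW-12) = 769.56 − 766.37 = 3.19 ft.
Hydraulic gradient: i = |Δh| / L = 3.19 / 6844.3 = 0.000466.

i ≈ 0.000466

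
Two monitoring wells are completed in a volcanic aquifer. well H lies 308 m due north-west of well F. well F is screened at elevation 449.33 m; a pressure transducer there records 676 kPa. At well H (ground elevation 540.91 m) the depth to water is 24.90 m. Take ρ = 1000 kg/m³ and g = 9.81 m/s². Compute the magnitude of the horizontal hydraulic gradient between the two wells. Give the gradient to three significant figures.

i ≈ 0.00724

Pressure head at well F: ψ = P/(ρg) = 676×1000 / (1000 × 9.81) = 68.91 m.
Total head at well F: h = z + ψ = 449.33 + 68.91 = 518.24 m.
Total head at well H: h = 540.91 − 24.90 = 516.01 m.
Head difference: h(well F) − h(well H) = 518.24 − 516.01 = 2.23 m.
Hydraulic gradient: i = |Δh| / L = 2.23 / 308 = 0.00724.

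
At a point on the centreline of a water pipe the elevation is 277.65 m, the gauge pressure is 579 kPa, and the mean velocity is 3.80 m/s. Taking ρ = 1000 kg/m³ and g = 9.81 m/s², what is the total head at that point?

h ≈ 337.41 m

Pressure head ψ = P/(ρg) = 579×1000 / (1000 × 9.81) = 59.02 m.
Velocity head = v²/(2g) = 3.80² / (2 × 9.81) = 0.736 m.
h = z + ψ + v²/(2g) = 277.65 + 59.02 + 0.736 = 337.41 m.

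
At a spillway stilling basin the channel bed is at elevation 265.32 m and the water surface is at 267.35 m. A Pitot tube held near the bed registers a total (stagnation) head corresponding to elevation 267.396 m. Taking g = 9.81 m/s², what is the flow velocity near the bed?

Near the bed, under hydrostatic conditions, the piezometric head (z + ψ) equals the free-surface elevation, 267.35 m.
Velocity head = total − piezometric = 267.396 − 267.35 = 0.046 m.
v = √(2g·h_v) = √(2 × 9.81 × 0.046) = 0.950 m/s.

v ≈ 0.950 m/s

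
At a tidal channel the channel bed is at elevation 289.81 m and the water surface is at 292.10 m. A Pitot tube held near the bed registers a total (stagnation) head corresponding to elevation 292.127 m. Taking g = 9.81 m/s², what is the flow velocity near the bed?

Near the bed, under hydrostatic conditions, the piezometric head (z + ψ) equals the free-surface elevation, 292.10 m.
Velocity head = total − piezometric = 292.127 − 292.10 = 0.027 m.
v = √(2g·h_v) = √(2 × 9.81 × 0.027) = 0.728 m/s.

v ≈ 0.728 m/s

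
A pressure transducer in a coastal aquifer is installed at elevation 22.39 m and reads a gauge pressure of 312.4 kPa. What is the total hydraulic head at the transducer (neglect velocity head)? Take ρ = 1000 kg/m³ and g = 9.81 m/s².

ψ = P/(ρg) = 312.4×1000 / (1000 × 9.81) = 31.85 m.
h = z + ψ = 22.39 + 31.85 = 54.24 m.

h ≈ 54.24 m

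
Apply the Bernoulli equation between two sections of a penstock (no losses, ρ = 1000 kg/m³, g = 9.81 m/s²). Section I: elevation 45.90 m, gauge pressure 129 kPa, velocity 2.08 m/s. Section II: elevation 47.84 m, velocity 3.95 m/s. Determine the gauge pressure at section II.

P₂ ≈ 104 kPa

Pressure head at I: ψ₁ = P₁/(ρg) = 129×1000 / (1000 × 9.81) = 13.15 m.
Velocity heads: v₁²/2g = 2.08²/19.62 = 0.221 m; v₂²/2g = 3.95²/19.62 = 0.795 m.
Total head H = z₁ + ψ₁ + v₁²/2g = 45.90 + 13.15 + 0.221 = 59.27 m.
ψ₂ = H − z₂ − v₂²/2g = 59.27 − 47.84 − 0.795 = 10.63 m.
P₂ = ρgψ₂ = 1000 × 9.81 × 10.63 ≈ 104 kPa.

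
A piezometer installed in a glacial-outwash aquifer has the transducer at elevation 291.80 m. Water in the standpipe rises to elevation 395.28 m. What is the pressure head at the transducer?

Total head h = 395.28 m (the water-surface elevation in the piezometer).
Pressure head ψ = h − z = 395.28 − 291.80 = 103.48 m.

ψ ≈ 103.48 m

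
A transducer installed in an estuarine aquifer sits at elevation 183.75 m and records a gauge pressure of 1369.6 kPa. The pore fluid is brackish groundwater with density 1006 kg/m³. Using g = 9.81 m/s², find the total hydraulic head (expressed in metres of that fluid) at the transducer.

ψ = P/(ρg) = 1369.6×1000 / (1006 × 9.81) = 138.78 m.
h = z + ψ = 183.75 + 138.78 = 322.53 m.

h ≈ 322.53 m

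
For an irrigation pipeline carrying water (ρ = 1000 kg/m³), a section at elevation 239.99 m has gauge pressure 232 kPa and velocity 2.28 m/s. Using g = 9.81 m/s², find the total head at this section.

Pressure head ψ = P/(ρg) = 232×1000 / (1000 × 9.81) = 23.65 m.
Velocity head = v²/(2g) = 2.28² / (2 × 9.81) = 0.265 m.
h = z + ψ + v²/(2g) = 239.99 + 23.65 + 0.265 = 263.90 m.

h ≈ 263.90 m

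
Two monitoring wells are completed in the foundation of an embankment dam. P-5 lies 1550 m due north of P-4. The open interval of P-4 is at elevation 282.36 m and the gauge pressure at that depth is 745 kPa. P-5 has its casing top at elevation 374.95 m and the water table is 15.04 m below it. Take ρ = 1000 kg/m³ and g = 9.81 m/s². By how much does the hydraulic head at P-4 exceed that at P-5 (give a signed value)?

Δh ≈ -1.61 m

Pressure head at P-4: ψ = P/(ρg) = 745×1000 / (1000 × 9.81) = 75.94 m.
Total head at P-4: h = z + ψ = 282.36 + 75.94 = 358.30 m.
Total head at P-5: h = 374.95 − 15.04 = 359.91 m.
Head difference: h(P-4) − h(P-5) = 358.30 − 359.91 = -1.61 m.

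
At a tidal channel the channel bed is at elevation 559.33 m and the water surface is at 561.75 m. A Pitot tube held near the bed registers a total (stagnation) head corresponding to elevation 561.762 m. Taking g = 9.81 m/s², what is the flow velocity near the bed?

Near the bed, under hydrostatic conditions, the piezometric head (z + ψ) equals the free-surface elevation, 561.75 m.
Velocity head = total − piezometric = 561.762 − 561.75 = 0.012 m.
v = √(2g·h_v) = √(2 × 9.81 × 0.012) = 0.485 m/s.

v ≈ 0.485 m/s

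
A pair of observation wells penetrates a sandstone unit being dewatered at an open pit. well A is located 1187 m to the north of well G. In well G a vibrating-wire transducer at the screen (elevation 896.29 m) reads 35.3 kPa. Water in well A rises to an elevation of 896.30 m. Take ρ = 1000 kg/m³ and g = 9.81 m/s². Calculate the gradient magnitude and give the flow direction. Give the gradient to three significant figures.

Pressure head at well G: ψ = P/(ρg) = 35.3×1000 / (1000 × 9.81) = 3.60 m.
Total head at well G: h = z + ψ = 896.29 + 3.60 = 899.89 m.
Total head at well A: h = 896.30 m (water level in the piezometer is the total head).
Head difference: h(well G) − h(well A) = 899.89 − 896.30 = 3.59 m.
Hydraulic gradient: i = |Δh| / L = 3.59 / 1187 = 0.00302.
Flow is from higher to lower head: from well G toward well A, i.e. toward the north.

i ≈ 0.00302; groundwater flows toward the north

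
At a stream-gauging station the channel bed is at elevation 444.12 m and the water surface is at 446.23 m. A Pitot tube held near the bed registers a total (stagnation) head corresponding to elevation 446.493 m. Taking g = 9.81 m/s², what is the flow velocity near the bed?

Near the bed, under hydrostatic conditions, the piezometric head (z + ψ) equals the free-surface elevation, 446.23 m.
Velocity head = total − piezometric = 446.493 − 446.23 = 0.263 m.
v = √(2g·h_v) = √(2 × 9.81 × 0.263) = 2.27 m/s.

v ≈ 2.27 m/s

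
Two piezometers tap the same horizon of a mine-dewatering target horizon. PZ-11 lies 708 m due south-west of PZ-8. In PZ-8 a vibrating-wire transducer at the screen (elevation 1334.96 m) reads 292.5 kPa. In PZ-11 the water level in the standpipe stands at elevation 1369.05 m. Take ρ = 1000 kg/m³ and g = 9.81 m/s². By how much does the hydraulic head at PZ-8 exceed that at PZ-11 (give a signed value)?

Δh ≈ -4.27 m

Pressure head at PZ-8: ψ = P/(ρg) = 292.5×1000 / (1000 × 9.81) = 29.82 m.
Total head at PZ-8: h = z + ψ = 1334.96 + 29.82 = 1364.78 m.
Total head at PZ-11: h = 1369.05 m (water level in the piezometer is the total head).
Head difference: h(PZ-8) − h(PZ-11) = 1364.78 − 1369.05 = -4.27 m.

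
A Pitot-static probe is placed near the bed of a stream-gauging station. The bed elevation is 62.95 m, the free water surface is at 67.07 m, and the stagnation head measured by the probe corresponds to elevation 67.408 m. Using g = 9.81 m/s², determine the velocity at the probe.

Near the bed, under hydrostatic conditions, the piezometric head (z + ψ) equals the free-surface elevation, 67.07 m.
Velocity head = total − piezometric = 67.408 − 67.07 = 0.338 m.
v = √(2g·h_v) = √(2 × 9.81 × 0.338) = 2.58 m/s.

v ≈ 2.58 m/s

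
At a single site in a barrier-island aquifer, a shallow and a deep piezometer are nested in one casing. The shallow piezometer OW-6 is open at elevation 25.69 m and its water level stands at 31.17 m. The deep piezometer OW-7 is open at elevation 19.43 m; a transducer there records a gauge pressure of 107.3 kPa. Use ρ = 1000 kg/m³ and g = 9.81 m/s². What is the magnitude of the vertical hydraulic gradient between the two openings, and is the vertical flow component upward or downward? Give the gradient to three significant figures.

Total head at OW-6: h = 31.17 m (water level in the standpipe).
Pressure head at OW-7: ψ = P/(ρg) = 107.3×1000 / (1000 × 9.81) = 10.94 m.
Total head at OW-7: h = z + ψ = 19.43 + 10.94 = 30.37 m.
Δh = h(OW-6) − h(OW-7) = 31.17 − 30.37 = 0.80 m.
Vertical separation Δz = 25.69 − 19.43 = 6.26 m.
|i_v| = |Δh| / Δz = 0.80 / 6.26 = 0.128.
Head is higher in the shallow piezometer, so vertical flow is downward (recharge condition).

|i_v| ≈ 0.128; vertical flow is downward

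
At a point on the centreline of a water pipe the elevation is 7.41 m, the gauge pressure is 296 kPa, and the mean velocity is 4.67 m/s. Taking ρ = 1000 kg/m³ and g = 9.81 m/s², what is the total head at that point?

h ≈ 38.69 m

Pressure head ψ = P/(ρg) = 296×1000 / (1000 × 9.81) = 30.17 m.
Velocity head = v²/(2g) = 4.67² / (2 × 9.81) = 1.112 m.
h = z + ψ + v²/(2g) = 7.41 + 30.17 + 1.112 = 38.69 m.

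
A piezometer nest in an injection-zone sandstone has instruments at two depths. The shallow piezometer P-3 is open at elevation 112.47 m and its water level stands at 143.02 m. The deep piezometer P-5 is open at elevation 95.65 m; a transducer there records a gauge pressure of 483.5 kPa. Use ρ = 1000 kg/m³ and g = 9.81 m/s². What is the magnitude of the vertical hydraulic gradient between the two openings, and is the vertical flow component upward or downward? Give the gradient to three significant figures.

Total head at P-3: h = 143.02 m (water level in the standpipe).
Pressure head at P-5: ψ = P/(ρg) = 483.5×1000 / (1000 × 9.81) = 49.29 m.
Total head at P-5: h = z + ψ = 95.65 + 49.29 = 144.94 m.
Δh = h(P-3) − h(P-5) = 143.02 − 144.94 = -1.92 m.
Vertical separation Δz = 112.47 − 95.65 = 16.82 m.
|i_v| = |Δh| / Δz = 1.92 / 16.82 = 0.114.
Head is higher in the deep piezometer, so vertical flow is upward (discharge condition).

|i_v| ≈ 0.114; vertical flow is upward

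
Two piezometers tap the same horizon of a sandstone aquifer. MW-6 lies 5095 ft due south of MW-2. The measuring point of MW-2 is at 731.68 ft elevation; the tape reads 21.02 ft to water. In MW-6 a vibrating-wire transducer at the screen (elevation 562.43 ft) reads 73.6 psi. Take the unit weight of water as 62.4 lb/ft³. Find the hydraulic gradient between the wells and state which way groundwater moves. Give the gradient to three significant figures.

i ≈ 0.00424; groundwater flows toward the north

Total head at MW-2: h = 731.68 − 21.02 = 710.66 ft.
Pressure head at MW-6: ψ = 144·P/γ = 144 × 73.6 / 62.4 = 169.85 ft.
Total head at MW-6: h = z + ψ = 562.43 + 169.85 = 732.28 ft.
Head difference: h(MW-2) − h(MW-6) = 710.66 − 732.28 = -21.62 ft.
Hydraulic gradient: i = |Δh| / L = 21.62 / 5095 = 0.00424.
Flow is from higher to lower head: from MW-6 toward MW-2, i.e. toward the north.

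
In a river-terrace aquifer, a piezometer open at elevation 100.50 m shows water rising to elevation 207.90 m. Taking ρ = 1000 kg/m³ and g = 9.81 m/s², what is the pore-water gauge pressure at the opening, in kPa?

Pressure head ψ = h − z = 207.90 − 100.50 = 107.40 m.
P = ρgψ = 1000 × 9.81 × 107.40 = 1053594 Pa ≈ 1050 kPa.

P ≈ 1050 kPa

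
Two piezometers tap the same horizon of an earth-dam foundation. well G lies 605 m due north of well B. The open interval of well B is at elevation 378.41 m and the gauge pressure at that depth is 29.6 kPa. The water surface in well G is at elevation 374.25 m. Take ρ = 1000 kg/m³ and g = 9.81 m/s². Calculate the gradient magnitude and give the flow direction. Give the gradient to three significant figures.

Pressure head at well B: ψ = P/(ρg) = 29.6×1000 / (1000 × 9.81) = 3.02 m.
Total head at well B: h = z + ψ = 378.41 + 3.02 = 381.43 m.
Total head at well G: h = 374.25 m (water level in the piezometer is the total head).
Head difference: h(well B) − h(well G) = 381.43 − 374.25 = 7.18 m.
Hydraulic gradient: i = |Δh| / L = 7.18 / 605 = 0.0119.
Flow is from higher to lower head: from well B toward well G, i.e. toward the north.

i ≈ 0.0119; groundwater flows toward the north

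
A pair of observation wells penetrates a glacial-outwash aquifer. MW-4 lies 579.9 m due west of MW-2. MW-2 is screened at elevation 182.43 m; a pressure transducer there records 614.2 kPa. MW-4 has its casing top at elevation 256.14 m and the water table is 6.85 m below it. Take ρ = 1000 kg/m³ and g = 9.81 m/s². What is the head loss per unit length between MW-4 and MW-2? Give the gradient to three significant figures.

i ≈ 0.00733 m/m

Pressure head at MW-2: ψ = P/(ρg) = 614.2×1000 / (1000 × 9.81) = 62.61 m.
Total head at MW-2: h = z + ψ = 182.43 + 62.61 = 245.04 m.
Total head at MW-4: h = 256.14 − 6.85 = 249.29 m.
Head difference: h(MW-2) − h(MW-4) = 245.04 − 249.29 = -4.25 m.
Hydraulic gradient: i = |Δh| / L = 4.25 / 579.9 = 0.00733.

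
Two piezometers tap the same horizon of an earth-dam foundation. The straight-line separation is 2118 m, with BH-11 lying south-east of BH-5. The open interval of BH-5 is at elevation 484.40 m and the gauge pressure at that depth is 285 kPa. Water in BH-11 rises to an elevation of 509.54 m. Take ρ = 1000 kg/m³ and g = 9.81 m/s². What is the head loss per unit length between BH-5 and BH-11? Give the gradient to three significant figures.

i ≈ 0.00185 m/m

Pressure head at BH-5: ψ = P/(ρg) = 285×1000 / (1000 × 9.81) = 29.05 m.
Total head at BH-5: h = z + ψ = 484.40 + 29.05 = 513.45 m.
Total head at BH-11: h = 509.54 m (water level in the piezometer is the total head).
Head difference: h(BH-5) − h(BH-11) = 513.45 − 509.54 = 3.91 m.
Hydraulic gradient: i = |Δh| / L = 3.91 / 2118 = 0.00185.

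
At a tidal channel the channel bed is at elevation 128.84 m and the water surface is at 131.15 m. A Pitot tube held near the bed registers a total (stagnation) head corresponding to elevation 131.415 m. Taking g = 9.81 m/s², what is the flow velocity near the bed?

Near the bed, under hydrostatic conditions, the piezometric head (z + ψ) equals the free-surface elevation, 131.15 m.
Velocity head = total − piezometric = 131.415 − 131.15 = 0.265 m.
v = √(2g·h_v) = √(2 × 9.81 × 0.265) = 2.28 m/s.

v ≈ 2.28 m/s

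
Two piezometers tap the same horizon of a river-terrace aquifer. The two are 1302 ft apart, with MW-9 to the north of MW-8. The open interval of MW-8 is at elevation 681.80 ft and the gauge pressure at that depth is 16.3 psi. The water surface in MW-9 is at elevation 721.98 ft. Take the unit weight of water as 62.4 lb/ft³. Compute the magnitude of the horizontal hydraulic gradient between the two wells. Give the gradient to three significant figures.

i ≈ 0.00197

Pressure head at MW-8: ψ = 144·P/γ = 144 × 16.3 / 62.4 = 37.62 ft.
Total head at MW-8: h = z + ψ = 681.80 + 37.62 = 719.42 ft.
Total head at MW-9: h = 721.98 ft (water level in the piezometer is the total head).
Head difference: h(MW-8) − h(MW-9) = 719.42 − 721.98 = -2.56 ft.
Hydraulic gradient: i = |Δh| / L = 2.56 / 1302 = 0.00197.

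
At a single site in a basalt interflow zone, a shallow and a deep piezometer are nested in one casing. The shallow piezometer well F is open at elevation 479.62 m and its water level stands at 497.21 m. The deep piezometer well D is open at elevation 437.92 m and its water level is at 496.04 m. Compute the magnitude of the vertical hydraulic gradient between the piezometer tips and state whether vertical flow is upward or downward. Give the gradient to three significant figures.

|i_v| ≈ 0.0281; vertical flow is downward

Total head at well F: h = 497.21 m (water level in the standpipe).
Total head at well D: h = 496.04 m.
Δh = h(well F) − h(well D) = 497.21 − 496.04 = 1.17 m.
Vertical separation Δz = 479.62 − 437.92 = 41.70 m.
|i_v| = |Δh| / Δz = 1.17 / 41.70 = 0.0281.
Head is higher in the shallow piezometer, so vertical flow is downward (recharge condition).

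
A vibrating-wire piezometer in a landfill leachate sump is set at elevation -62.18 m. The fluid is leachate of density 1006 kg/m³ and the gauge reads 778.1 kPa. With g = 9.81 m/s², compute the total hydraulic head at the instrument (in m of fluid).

ψ = P/(ρg) = 778.1×1000 / (1006 × 9.81) = 78.84 m.
h = z + ψ = -62.18 + 78.84 = 16.66 m.

h ≈ 16.66 m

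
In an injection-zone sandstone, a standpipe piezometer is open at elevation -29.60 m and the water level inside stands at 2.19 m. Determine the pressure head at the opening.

ψ ≈ 31.79 m

Total head h = 2.19 m (the water-surface elevation in the piezometer).
Pressure head ψ = h − z = 2.19 − (-29.60) = 31.79 m.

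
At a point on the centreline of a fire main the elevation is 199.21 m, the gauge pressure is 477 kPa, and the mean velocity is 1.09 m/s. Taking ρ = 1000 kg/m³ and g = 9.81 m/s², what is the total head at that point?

h ≈ 247.89 m

Pressure head ψ = P/(ρg) = 477×1000 / (1000 × 9.81) = 48.62 m.
Velocity head = v²/(2g) = 1.09² / (2 × 9.81) = 0.061 m.
h = z + ψ + v²/(2g) = 199.21 + 48.62 + 0.061 = 247.89 m.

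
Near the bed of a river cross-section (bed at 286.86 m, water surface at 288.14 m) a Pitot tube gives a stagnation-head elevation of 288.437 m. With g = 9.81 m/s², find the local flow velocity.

Near the bed, under hydrostatic conditions, the piezometric head (z + ψ) equals the free-surface elevation, 288.14 m.
Velocity head = total − piezometric = 288.437 − 288.14 = 0.297 m.
v = √(2g·h_v) = √(2 × 9.81 × 0.297) = 2.41 m/s.

v ≈ 2.41 m/s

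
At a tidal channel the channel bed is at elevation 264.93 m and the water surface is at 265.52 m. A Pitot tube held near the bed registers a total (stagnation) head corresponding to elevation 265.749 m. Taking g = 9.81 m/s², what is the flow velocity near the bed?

Near the bed, under hydrostatic conditions, the piezometric head (z + ψ) equals the free-surface elevation, 265.52 m.
Velocity head = total − piezometric = 265.749 − 265.52 = 0.229 m.
v = √(2g·h_v) = √(2 × 9.81 × 0.229) = 2.12 m/s.

v ≈ 2.12 m/s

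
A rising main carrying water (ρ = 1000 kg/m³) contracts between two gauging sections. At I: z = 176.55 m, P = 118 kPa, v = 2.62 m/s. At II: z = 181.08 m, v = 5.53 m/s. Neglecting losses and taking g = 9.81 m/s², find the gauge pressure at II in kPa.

Pressure head at I: ψ₁ = P₁/(ρg) = 118×1000 / (1000 × 9.81) = 12.03 m.
Velocity heads: v₁²/2g = 2.62²/19.62 = 0.350 m; v₂²/2g = 5.53²/19.62 = 1.559 m.
Total head H = z₁ + ψ₁ + v₁²/2g = 176.55 + 12.03 + 0.350 = 188.93 m.
ψ₂ = H − z₂ − v₂²/2g = 188.93 − 181.08 − 1.559 = 6.29 m.
P₂ = ρgψ₂ = 1000 × 9.81 × 6.29 ≈ 61.7 kPa.

P₂ ≈ 61.7 kPa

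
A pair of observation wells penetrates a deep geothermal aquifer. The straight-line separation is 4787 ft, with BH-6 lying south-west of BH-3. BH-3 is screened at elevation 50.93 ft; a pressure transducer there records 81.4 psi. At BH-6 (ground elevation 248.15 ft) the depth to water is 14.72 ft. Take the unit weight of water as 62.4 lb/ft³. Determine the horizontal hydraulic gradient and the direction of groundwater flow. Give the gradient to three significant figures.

Pressure head at BH-3: ψ = 144·P/γ = 144 × 81.4 / 62.4 = 187.85 ft.
Total head at BH-3: h = z + ψ = 50.93 + 187.85 = 238.78 ft.
Total head at BH-6: h = 248.15 − 14.72 = 233.43 ft.
Head difference: h(BH-3) − h(BH-6) = 238.78 − 233.43 = 5.35 ft.
Hydraulic gradient: i = |Δh| / L = 5.35 / 4787 = 0.00112.
Flow is from higher to lower head: from BH-3 toward BH-6, i.e. toward the south-west.

i ≈ 0.00112; groundwater flows toward the south-west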